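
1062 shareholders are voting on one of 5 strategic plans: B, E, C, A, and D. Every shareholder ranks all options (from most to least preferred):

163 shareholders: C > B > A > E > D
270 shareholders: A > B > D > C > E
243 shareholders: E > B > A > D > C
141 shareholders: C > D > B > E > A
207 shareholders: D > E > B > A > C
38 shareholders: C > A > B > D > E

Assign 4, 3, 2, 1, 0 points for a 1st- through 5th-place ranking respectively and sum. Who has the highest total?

B: 163·3 + 270·3 + 243·3 + 141·2 + 207·2 + 38·2 = 2800
E: 163·1 + 270·0 + 243·4 + 141·1 + 207·3 + 38·0 = 1897
C: 163·4 + 270·1 + 243·0 + 141·4 + 207·0 + 38·4 = 1638
A: 163·2 + 270·4 + 243·2 + 141·0 + 207·1 + 38·3 = 2213
D: 163·0 + 270·2 + 243·1 + 141·3 + 207·4 + 38·1 = 2072
B has the highest Borda score (2800).

B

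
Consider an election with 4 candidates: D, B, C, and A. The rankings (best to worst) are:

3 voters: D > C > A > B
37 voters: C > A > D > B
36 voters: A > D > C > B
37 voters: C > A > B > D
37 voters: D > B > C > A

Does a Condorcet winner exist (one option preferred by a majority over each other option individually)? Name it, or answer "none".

Checking pairwise contests:
A beats D 110–40.
D beats B 113–37.
D beats C 76–74.
C beats A 114–36.
Every option loses at least one head-to-head, so there is no Condorcet winner.

none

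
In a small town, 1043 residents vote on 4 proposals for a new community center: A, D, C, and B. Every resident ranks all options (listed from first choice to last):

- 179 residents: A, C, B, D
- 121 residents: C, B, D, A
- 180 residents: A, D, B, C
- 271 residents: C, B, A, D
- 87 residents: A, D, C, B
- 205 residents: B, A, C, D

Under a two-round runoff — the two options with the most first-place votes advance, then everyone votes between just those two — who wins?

Round 1 first-place votes: A 446, D 0, C 392, B 205.
A and C advance.
Runoff: A is preferred to C by 651 voters; C by 392.
A wins the runoff.

A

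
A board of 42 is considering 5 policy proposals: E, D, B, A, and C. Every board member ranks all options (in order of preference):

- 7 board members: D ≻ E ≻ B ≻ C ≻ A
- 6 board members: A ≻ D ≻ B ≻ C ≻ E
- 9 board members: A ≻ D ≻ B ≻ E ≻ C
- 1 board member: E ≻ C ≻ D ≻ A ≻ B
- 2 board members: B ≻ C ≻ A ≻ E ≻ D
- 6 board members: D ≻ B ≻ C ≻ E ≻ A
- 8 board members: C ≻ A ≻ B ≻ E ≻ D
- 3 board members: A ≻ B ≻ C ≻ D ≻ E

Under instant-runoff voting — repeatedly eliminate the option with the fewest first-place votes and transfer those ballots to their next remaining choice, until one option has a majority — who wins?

A

Round 1: E 1, D 13, B 2, A 18, C 8. Eliminate E.
Round 2: D 13, B 2, A 18, C 9. Eliminate B.
Round 3: D 13, A 18, C 11. Eliminate C.
Round 4: D 14, A 28. A has a majority.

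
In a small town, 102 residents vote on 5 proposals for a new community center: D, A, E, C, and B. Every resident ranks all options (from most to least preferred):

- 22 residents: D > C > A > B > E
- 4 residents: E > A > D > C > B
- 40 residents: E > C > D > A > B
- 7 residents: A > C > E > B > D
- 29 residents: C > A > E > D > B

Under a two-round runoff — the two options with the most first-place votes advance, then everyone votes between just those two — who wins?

Round 1 first-place votes: D 22, A 7, E 44, C 29, B 0.
E and C advance.
Runoff: E is preferred to C by 44 voters; C by 58.
C wins the runoff.

C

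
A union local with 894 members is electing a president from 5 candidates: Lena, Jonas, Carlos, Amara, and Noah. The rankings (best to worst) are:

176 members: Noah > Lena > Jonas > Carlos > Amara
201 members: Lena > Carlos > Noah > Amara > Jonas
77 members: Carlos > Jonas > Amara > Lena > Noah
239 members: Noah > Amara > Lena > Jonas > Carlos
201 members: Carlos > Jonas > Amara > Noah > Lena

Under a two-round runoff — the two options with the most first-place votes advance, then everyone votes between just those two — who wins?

Carlos

Round 1 first-place votes: Lena 201, Jonas 0, Carlos 278, Amara 0, Noah 415.
Noah and Carlos advance.
Runoff: Noah is preferred to Carlos by 415 voters; Carlos by 479.
Carlos wins the runoff.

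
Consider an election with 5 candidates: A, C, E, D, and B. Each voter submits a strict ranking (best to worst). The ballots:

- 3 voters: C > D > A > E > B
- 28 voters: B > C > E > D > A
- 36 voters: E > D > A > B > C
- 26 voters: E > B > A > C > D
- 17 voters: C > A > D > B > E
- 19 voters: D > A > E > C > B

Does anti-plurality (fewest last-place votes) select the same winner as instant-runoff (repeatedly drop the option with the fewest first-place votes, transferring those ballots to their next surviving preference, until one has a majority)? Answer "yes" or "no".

yes

Anti-plurality — last-place votes: A 28, C 36, E 17, D 26, B 22. Winner: E.
Instant-runoff — R1 A 0, C 20, E 62, D 19, B 28 (A out); R2 C 20, E 62, D 19, B 28 (D out); R3 C 20, E 81, B 28 (E winner). Winner: E.
The two methods agree.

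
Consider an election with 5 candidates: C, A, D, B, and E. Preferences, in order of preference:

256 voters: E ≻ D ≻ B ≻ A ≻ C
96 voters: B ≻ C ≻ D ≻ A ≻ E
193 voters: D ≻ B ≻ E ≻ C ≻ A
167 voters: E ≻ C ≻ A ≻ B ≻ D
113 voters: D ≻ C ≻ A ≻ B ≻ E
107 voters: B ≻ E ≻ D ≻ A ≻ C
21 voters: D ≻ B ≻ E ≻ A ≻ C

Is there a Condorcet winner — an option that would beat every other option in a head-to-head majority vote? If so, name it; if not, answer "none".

Checking pairwise contests:
D beats C 690–263.
C beats A 569–384.
E beats D 530–423.
D beats B 583–370.
B beats E 530–423.
Every option loses at least one head-to-head, so there is no Condorcet winner.

none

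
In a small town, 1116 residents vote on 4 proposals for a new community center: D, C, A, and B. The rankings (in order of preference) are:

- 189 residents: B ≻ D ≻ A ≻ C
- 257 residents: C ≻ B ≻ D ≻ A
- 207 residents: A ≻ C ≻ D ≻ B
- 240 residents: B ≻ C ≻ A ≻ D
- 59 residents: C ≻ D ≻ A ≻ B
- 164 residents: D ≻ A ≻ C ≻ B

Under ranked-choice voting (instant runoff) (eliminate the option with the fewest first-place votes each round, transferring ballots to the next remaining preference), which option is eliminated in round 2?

C

Round 1: D 164, C 316, A 207, B 429. Eliminate D.
Round 2: C 316, A 371, B 429. Eliminate C.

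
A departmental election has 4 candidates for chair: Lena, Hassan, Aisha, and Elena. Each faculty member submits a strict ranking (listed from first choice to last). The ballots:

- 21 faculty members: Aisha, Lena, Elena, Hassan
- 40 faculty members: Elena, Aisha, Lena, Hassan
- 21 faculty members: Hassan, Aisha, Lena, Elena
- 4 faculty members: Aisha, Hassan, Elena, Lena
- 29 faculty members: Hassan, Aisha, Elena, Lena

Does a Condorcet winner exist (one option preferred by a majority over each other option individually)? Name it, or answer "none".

Aisha vs Lena: 115–0 for Aisha.
Aisha vs Hassan: 65–50 for Aisha.
Aisha vs Elena: 75–40 for Aisha.
Aisha beats every other option head-to-head.

Aisha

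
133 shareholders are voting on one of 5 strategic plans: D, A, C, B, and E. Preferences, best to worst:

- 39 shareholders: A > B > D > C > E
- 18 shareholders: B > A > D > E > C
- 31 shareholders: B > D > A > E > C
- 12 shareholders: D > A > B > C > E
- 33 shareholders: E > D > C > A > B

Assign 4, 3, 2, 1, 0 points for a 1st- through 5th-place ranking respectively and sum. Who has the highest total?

D

D: 39·2 + 18·2 + 31·3 + 12·4 + 33·3 = 354
A: 39·4 + 18·3 + 31·2 + 12·3 + 33·1 = 341
C: 39·1 + 18·0 + 31·0 + 12·1 + 33·2 = 117
B: 39·3 + 18·4 + 31·4 + 12·2 + 33·0 = 337
E: 39·0 + 18·1 + 31·1 + 12·0 + 33·4 = 181
D has the highest Borda score (354).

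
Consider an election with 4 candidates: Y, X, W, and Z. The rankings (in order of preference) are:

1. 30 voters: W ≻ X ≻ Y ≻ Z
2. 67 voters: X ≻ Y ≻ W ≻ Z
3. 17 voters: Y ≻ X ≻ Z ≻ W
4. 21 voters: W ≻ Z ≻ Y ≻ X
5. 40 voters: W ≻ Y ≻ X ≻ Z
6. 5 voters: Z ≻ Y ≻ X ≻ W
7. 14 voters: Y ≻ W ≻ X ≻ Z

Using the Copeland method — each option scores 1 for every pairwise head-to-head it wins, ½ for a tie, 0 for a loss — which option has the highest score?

Y

Y: beats W and Z; ties X → score 2.5.
X: beats Z; ties Y; loses to W → score 1.5.
W: beats X and Z; loses to Y → score 2.
Z: loses to Y, X, and W → score 0.
Y has the best pairwise record.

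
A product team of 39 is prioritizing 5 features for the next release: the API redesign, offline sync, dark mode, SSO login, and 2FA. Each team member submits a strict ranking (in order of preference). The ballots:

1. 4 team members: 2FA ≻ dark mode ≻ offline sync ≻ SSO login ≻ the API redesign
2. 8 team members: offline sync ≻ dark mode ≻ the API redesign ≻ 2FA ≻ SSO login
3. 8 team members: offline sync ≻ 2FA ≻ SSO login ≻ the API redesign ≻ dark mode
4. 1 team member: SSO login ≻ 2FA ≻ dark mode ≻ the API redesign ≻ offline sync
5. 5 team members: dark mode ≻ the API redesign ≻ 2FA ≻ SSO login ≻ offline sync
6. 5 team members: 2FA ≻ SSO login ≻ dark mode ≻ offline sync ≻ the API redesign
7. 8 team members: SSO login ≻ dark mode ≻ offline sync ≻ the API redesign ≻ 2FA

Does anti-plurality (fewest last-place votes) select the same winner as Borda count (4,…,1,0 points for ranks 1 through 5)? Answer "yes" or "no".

Anti-plurality — last-place votes: the API redesign 9, offline sync 6, dark mode 8, SSO login 8, 2FA 8. Winner: offline sync.
Borda — scores: the API redesign 48, offline sync 93, dark mode 92, SSO login 76, 2FA 81. Winner: offline sync.
The two methods agree.

yes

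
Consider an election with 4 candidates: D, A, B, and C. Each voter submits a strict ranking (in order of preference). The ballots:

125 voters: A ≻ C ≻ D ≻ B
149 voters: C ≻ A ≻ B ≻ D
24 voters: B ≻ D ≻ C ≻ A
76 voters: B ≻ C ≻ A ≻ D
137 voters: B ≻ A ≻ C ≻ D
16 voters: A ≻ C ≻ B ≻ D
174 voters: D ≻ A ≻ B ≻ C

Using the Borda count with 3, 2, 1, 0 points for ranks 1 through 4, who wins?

D: 125·1 + 149·0 + 24·2 + 76·0 + 137·0 + 16·0 + 174·3 = 695
A: 125·3 + 149·2 + 24·0 + 76·1 + 137·2 + 16·3 + 174·2 = 1419
B: 125·0 + 149·1 + 24·3 + 76·3 + 137·3 + 16·1 + 174·1 = 1050
C: 125·2 + 149·3 + 24·1 + 76·2 + 137·1 + 16·2 + 174·0 = 1042
A has the highest Borda score (1419).

A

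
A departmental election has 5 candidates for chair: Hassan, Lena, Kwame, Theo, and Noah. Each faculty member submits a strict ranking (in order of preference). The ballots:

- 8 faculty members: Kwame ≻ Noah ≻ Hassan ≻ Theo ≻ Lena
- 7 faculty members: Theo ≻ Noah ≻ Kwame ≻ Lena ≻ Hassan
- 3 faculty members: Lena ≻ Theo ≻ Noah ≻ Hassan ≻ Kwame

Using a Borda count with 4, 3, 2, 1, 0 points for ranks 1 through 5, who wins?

Noah

Hassan: 8·2 + 7·0 + 3·1 = 19
Lena: 8·0 + 7·1 + 3·4 = 19
Kwame: 8·4 + 7·2 + 3·0 = 46
Theo: 8·1 + 7·4 + 3·3 = 45
Noah: 8·3 + 7·3 + 3·2 = 51
Noah has the highest Borda score (51).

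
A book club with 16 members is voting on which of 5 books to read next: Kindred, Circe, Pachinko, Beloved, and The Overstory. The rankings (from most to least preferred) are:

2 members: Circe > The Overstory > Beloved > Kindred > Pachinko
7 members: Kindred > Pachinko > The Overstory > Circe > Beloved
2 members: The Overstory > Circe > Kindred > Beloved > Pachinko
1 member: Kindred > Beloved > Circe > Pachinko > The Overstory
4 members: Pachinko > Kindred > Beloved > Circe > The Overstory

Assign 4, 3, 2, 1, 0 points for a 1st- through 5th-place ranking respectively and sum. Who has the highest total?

Kindred

Kindred: 2·1 + 7·4 + 2·2 + 1·4 + 4·3 = 50
Circe: 2·4 + 7·1 + 2·3 + 1·2 + 4·1 = 27
Pachinko: 2·0 + 7·3 + 2·0 + 1·1 + 4·4 = 38
Beloved: 2·2 + 7·0 + 2·1 + 1·3 + 4·2 = 17
The Overstory: 2·3 + 7·2 + 2·4 + 1·0 + 4·0 = 28
Kindred has the highest Borda score (50).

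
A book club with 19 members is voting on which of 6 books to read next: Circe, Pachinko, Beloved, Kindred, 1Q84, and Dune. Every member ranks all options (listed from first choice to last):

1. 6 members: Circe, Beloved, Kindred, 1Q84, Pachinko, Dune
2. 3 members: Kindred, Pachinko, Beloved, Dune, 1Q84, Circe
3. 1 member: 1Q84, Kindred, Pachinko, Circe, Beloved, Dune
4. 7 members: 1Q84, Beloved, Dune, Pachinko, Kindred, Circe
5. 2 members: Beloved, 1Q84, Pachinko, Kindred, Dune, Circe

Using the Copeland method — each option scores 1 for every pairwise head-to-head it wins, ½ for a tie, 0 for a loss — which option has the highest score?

Circe: loses to Pachinko, Beloved, Kindred, 1Q84, and Dune → score 0.
Pachinko: beats Circe and Dune; loses to Beloved, Kindred, and 1Q84 → score 2.
Beloved: beats Circe, Pachinko, Kindred, 1Q84, and Dune → score 5.
Kindred: beats Circe, Pachinko, and Dune; loses to Beloved and 1Q84 → score 3.
1Q84: beats Circe, Pachinko, Kindred, and Dune; loses to Beloved → score 4.
Dune: beats Circe; loses to Pachinko, Beloved, Kindred, and 1Q84 → score 1.
Beloved has the best pairwise record.

Beloved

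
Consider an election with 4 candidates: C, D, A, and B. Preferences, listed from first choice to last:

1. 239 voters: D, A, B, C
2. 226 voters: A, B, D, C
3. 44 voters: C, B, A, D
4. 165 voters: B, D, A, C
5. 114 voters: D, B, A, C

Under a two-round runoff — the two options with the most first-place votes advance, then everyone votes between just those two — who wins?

D

Round 1 first-place votes: C 44, D 353, A 226, B 165.
D and A advance.
Runoff: D is preferred to A by 518 voters; A by 270.
D wins the runoff.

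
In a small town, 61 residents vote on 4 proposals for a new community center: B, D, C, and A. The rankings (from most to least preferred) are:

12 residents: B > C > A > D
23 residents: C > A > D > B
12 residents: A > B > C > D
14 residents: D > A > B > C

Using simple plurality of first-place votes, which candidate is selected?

C

First-place votes: B 12, D 14, C 23, A 12.
C has the most first-place votes.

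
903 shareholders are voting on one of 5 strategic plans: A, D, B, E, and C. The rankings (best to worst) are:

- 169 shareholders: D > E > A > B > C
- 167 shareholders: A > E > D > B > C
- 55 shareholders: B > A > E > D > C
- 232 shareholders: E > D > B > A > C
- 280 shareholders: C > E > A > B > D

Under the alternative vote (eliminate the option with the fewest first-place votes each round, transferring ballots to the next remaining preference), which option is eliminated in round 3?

A

Round 1: A 167, D 169, B 55, E 232, C 280. Eliminate B.
Round 2: A 222, D 169, E 232, C 280. Eliminate D.
Round 3: A 222, E 401, C 280. Eliminate A.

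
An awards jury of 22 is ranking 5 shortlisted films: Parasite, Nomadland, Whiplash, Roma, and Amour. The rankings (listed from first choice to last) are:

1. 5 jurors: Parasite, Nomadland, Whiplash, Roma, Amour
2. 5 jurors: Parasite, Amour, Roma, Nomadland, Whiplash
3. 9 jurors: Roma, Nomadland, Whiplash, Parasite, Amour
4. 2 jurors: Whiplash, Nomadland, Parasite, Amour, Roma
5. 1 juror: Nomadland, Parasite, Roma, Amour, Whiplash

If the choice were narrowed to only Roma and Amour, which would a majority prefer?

Roma

Voters preferring Roma to Amour: 15; preferring Amour to Roma: 7.
Roma wins the head-to-head.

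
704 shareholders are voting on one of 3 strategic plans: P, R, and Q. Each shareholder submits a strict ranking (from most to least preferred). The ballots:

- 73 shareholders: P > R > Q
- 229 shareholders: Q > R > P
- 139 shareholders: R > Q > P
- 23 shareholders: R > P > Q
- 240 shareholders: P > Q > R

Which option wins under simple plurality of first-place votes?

P

First-place votes: P 313, R 162, Q 229.
P has the most first-place votes.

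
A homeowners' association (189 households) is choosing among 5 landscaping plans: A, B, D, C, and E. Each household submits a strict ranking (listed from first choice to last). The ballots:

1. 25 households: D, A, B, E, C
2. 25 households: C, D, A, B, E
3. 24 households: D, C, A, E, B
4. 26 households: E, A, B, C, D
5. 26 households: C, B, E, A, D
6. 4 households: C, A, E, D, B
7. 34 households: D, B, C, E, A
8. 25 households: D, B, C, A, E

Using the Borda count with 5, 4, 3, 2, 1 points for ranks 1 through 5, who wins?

D

A: 25·4 + 25·3 + 24·3 + 26·4 + 26·2 + 4·4 + 34·1 + 25·2 = 503
B: 25·3 + 25·2 + 24·1 + 26·3 + 26·4 + 4·1 + 34·4 + 25·4 = 571
D: 25·5 + 25·4 + 24·5 + 26·1 + 26·1 + 4·2 + 34·5 + 25·5 = 700
C: 25·1 + 25·5 + 24·4 + 26·2 + 26·5 + 4·5 + 34·3 + 25·3 = 625
E: 25·2 + 25·1 + 24·2 + 26·5 + 26·3 + 4·3 + 34·2 + 25·1 = 436
D has the highest Borda score (700).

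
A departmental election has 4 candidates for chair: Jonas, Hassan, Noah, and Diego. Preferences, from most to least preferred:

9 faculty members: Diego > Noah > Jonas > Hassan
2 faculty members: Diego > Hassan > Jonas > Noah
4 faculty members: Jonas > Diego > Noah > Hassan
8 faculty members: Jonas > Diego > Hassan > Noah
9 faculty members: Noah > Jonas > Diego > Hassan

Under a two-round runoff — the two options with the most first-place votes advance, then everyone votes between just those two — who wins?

Jonas

Round 1 first-place votes: Jonas 12, Hassan 0, Noah 9, Diego 11.
Jonas and Diego advance.
Runoff: Jonas is preferred to Diego by 21 voters; Diego by 11.
Jonas wins the runoff.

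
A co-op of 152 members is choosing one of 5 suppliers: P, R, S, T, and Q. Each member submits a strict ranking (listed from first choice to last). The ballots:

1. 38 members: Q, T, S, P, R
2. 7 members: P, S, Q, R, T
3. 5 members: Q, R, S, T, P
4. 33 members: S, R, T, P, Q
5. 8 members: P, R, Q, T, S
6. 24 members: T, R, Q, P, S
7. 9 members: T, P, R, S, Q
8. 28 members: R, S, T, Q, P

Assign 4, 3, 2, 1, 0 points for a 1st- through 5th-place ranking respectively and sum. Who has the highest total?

T

P: 38·1 + 7·4 + 5·0 + 33·1 + 8·4 + 24·1 + 9·3 + 28·0 = 182
R: 38·0 + 7·1 + 5·3 + 33·3 + 8·3 + 24·3 + 9·2 + 28·4 = 347
S: 38·2 + 7·3 + 5·2 + 33·4 + 8·0 + 24·0 + 9·1 + 28·3 = 332
T: 38·3 + 7·0 + 5·1 + 33·2 + 8·1 + 24·4 + 9·4 + 28·2 = 381
Q: 38·4 + 7·2 + 5·4 + 33·0 + 8·2 + 24·2 + 9·0 + 28·1 = 278
T has the highest Borda score (381).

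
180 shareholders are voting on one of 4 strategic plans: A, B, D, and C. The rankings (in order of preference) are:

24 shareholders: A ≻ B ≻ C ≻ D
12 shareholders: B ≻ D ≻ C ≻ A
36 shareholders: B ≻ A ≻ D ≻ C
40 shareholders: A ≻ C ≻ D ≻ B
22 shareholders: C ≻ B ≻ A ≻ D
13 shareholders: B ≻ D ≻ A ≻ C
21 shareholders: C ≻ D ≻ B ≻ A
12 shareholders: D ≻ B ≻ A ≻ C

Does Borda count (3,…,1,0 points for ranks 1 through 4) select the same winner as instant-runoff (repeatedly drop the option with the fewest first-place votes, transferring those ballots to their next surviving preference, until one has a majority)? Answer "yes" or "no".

yes

Borda — scores: A 311, B 320, D 204, C 245. Winner: B.
Instant-runoff — R1 A 64, B 61, D 12, C 43 (D out); R2 A 64, B 73, C 43 (C out); R3 A 64, B 116 (B winner). Winner: B.
The two methods agree.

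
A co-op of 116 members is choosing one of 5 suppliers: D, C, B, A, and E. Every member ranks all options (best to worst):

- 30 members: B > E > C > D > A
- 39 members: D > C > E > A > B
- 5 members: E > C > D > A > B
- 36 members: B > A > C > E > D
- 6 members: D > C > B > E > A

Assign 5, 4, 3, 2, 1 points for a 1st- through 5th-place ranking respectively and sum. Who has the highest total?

C

D: 30·2 + 39·5 + 5·3 + 36·1 + 6·5 = 336
C: 30·3 + 39·4 + 5·4 + 36·3 + 6·4 = 398
B: 30·5 + 39·1 + 5·1 + 36·5 + 6·3 = 392
A: 30·1 + 39·2 + 5·2 + 36·4 + 6·1 = 268
E: 30·4 + 39·3 + 5·5 + 36·2 + 6·2 = 346
C has the highest Borda score (398).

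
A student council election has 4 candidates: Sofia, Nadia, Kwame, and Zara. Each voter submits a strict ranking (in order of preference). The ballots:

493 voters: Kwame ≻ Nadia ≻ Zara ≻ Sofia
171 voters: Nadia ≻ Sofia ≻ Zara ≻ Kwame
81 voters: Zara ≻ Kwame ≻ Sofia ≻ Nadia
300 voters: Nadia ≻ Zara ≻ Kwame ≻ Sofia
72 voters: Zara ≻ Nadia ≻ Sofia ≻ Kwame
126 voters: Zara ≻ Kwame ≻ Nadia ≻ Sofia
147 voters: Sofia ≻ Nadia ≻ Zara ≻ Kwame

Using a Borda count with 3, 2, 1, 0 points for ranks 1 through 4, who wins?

Nadia

Sofia: 493·0 + 171·2 + 81·1 + 300·0 + 72·1 + 126·0 + 147·3 = 936
Nadia: 493·2 + 171·3 + 81·0 + 300·3 + 72·2 + 126·1 + 147·2 = 2963
Kwame: 493·3 + 171·0 + 81·2 + 300·1 + 72·0 + 126·2 + 147·0 = 2193
Zara: 493·1 + 171·1 + 81·3 + 300·2 + 72·3 + 126·3 + 147·1 = 2248
Nadia has the highest Borda score (2963).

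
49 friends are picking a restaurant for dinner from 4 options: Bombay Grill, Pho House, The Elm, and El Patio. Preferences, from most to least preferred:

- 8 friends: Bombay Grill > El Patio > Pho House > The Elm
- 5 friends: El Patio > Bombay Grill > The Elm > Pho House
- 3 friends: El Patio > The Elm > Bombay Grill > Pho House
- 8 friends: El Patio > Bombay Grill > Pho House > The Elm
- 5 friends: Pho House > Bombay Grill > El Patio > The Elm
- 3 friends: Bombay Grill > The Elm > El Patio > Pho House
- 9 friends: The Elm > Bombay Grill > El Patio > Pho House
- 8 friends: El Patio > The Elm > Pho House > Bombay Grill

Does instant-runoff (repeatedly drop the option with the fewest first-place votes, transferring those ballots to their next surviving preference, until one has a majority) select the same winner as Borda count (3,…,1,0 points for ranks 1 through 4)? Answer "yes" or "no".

Instant-runoff — R1 Bombay Grill 11, Pho House 5, The Elm 9, El Patio 24 (Pho House out); R2 Bombay Grill 16, The Elm 9, El Patio 24 (The Elm out); R3 Bombay Grill 25, El Patio 24 (Bombay Grill winner). Winner: Bombay Grill.
Borda — scores: Bombay Grill 90, Pho House 39, The Elm 60, El Patio 105. Winner: El Patio.
The two methods disagree.

no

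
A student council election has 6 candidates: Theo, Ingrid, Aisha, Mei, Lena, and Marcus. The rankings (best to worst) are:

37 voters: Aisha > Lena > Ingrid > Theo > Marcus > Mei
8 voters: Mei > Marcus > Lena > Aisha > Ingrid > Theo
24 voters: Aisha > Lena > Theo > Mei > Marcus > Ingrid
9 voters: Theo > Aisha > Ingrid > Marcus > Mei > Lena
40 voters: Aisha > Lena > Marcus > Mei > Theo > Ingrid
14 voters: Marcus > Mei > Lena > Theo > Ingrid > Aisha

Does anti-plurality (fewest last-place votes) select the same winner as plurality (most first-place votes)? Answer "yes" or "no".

no

Anti-plurality — last-place votes: Theo 8, Ingrid 64, Aisha 14, Mei 37, Lena 9, Marcus 0. Winner: Marcus.
Plurality — first-place votes: Theo 9, Ingrid 0, Aisha 101, Mei 8, Lena 0, Marcus 14. Winner: Aisha.
The two methods disagree.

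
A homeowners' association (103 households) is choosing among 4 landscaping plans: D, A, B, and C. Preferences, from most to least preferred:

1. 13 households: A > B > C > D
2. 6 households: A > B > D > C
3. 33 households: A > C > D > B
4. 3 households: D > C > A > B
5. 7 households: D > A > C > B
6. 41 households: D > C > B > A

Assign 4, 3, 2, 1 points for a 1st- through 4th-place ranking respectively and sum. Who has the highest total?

D

D: 13·1 + 6·2 + 33·2 + 3·4 + 7·4 + 41·4 = 295
A: 13·4 + 6·4 + 33·4 + 3·2 + 7·3 + 41·1 = 276
B: 13·3 + 6·3 + 33·1 + 3·1 + 7·1 + 41·2 = 182
C: 13·2 + 6·1 + 33·3 + 3·3 + 7·2 + 41·3 = 277
D has the highest Borda score (295).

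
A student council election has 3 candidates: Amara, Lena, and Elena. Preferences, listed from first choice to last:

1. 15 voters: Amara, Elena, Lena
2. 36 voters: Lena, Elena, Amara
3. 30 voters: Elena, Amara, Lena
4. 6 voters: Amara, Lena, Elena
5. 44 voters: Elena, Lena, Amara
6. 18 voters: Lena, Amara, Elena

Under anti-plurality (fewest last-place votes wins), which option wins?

Elena

Last-place votes: Amara 80, Lena 45, Elena 24.
Elena is ranked last by the fewest voters, so Elena wins.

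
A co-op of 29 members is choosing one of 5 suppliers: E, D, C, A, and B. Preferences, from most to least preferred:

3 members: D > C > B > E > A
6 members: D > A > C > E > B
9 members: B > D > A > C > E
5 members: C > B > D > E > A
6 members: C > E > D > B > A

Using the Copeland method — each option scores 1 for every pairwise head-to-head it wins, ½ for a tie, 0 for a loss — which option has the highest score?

D

E: loses to D, C, A, and B → score 0.
D: beats E, C, A, and B → score 4.
C: beats E and B; loses to D and A → score 2.
A: beats E and C; loses to D and B → score 2.
B: beats E and A; loses to D and C → score 2.
D has the best pairwise record.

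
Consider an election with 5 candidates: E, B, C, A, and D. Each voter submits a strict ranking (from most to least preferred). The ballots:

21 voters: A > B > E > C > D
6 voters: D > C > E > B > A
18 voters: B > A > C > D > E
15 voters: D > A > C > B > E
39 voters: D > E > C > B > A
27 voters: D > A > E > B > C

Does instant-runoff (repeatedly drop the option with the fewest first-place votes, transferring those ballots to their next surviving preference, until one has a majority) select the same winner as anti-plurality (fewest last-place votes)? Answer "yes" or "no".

Instant-runoff — R1 E 0, B 18, C 0, A 21, D 87 (D winner). Winner: D.
Anti-plurality — last-place votes: E 33, B 0, C 27, A 45, D 21. Winner: B.
The two methods disagree.

no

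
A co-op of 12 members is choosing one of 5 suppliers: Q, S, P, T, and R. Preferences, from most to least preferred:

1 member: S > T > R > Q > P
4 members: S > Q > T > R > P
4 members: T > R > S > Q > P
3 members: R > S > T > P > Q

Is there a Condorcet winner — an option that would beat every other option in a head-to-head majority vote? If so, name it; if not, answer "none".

none

Checking pairwise contests:
S beats Q 12–0.
R beats S 7–5.
Q beats P 9–3.
S beats T 8–4.
T beats R 9–3.
Every option loses at least one head-to-head, so there is no Condorcet winner.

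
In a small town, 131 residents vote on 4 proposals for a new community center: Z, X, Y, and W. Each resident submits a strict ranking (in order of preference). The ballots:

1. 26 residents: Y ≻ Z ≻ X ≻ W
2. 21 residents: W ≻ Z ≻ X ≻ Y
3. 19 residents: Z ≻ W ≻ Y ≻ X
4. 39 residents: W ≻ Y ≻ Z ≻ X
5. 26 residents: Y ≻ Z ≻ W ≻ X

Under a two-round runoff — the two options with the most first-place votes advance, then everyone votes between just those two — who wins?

Round 1 first-place votes: Z 19, X 0, Y 52, W 60.
W and Y advance.
Runoff: W is preferred to Y by 79 voters; Y by 52.
W wins the runoff.

W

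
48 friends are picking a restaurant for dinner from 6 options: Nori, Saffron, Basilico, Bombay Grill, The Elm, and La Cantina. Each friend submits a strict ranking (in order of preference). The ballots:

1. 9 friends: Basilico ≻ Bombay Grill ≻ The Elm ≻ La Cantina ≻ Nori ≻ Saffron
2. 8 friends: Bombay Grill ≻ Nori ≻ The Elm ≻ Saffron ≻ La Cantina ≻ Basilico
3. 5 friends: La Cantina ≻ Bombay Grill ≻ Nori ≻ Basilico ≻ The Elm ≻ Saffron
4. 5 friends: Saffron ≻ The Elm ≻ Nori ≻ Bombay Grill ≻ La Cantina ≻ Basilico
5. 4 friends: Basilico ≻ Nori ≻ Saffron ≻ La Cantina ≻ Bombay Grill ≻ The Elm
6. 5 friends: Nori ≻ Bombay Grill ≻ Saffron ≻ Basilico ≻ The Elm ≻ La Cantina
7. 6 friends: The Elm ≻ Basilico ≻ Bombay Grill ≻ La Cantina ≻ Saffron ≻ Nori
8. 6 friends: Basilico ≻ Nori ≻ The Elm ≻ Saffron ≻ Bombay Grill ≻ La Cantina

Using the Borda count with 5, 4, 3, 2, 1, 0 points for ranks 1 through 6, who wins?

Nori: 9·1 + 8·4 + 5·3 + 5·3 + 4·4 + 5·5 + 6·0 + 6·4 = 136
Saffron: 9·0 + 8·2 + 5·0 + 5·5 + 4·3 + 5·3 + 6·1 + 6·2 = 86
Basilico: 9·5 + 8·0 + 5·2 + 5·0 + 4·5 + 5·2 + 6·4 + 6·5 = 139
Bombay Grill: 9·4 + 8·5 + 5·4 + 5·2 + 4·1 + 5·4 + 6·3 + 6·1 = 154
The Elm: 9·3 + 8·3 + 5·1 + 5·4 + 4·0 + 5·1 + 6·5 + 6·3 = 129
La Cantina: 9·2 + 8·1 + 5·5 + 5·1 + 4·2 + 5·0 + 6·2 + 6·0 = 76
Bombay Grill has the highest Borda score (154).

Bombay Grill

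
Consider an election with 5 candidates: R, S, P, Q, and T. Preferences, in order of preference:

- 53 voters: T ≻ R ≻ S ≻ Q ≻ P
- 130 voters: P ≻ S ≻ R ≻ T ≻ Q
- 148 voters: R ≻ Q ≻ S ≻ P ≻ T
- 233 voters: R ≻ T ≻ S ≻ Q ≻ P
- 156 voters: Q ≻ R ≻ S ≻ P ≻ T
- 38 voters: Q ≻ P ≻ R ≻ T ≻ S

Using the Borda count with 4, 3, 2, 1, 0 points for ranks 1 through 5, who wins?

R: 53·3 + 130·2 + 148·4 + 233·4 + 156·3 + 38·2 = 2487
S: 53·2 + 130·3 + 148·2 + 233·2 + 156·2 + 38·0 = 1570
P: 53·0 + 130·4 + 148·1 + 233·0 + 156·1 + 38·3 = 938
Q: 53·1 + 130·0 + 148·3 + 233·1 + 156·4 + 38·4 = 1506
T: 53·4 + 130·1 + 148·0 + 233·3 + 156·0 + 38·1 = 1079
R has the highest Borda score (2487).

R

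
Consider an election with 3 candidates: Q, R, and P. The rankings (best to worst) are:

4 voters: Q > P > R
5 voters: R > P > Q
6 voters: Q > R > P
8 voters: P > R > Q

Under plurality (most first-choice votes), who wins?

First-place votes: Q 10, R 5, P 8.
Q has the most first-place votes.

Q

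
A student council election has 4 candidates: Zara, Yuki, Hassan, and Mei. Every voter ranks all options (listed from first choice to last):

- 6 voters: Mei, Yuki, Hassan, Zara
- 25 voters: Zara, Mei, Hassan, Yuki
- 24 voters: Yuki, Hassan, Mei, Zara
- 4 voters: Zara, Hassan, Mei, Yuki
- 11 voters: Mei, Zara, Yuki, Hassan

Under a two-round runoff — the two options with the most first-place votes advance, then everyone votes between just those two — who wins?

Round 1 first-place votes: Zara 29, Yuki 24, Hassan 0, Mei 17.
Zara and Yuki advance.
Runoff: Zara is preferred to Yuki by 40 voters; Yuki by 30.
Zara wins the runoff.

Zara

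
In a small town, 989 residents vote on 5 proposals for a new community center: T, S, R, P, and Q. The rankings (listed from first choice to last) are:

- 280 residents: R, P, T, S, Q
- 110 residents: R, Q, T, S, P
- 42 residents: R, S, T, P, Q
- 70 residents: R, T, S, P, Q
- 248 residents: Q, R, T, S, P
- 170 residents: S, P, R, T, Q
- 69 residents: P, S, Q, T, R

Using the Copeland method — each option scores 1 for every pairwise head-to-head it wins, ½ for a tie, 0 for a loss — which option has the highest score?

R

T: beats S and Q; loses to R and P → score 2.
S: beats P and Q; loses to T and R → score 2.
R: beats T, S, P, and Q → score 4.
P: beats T and Q; loses to S and R → score 2.
Q: loses to T, S, R, and P → score 0.
R has the best pairwise record.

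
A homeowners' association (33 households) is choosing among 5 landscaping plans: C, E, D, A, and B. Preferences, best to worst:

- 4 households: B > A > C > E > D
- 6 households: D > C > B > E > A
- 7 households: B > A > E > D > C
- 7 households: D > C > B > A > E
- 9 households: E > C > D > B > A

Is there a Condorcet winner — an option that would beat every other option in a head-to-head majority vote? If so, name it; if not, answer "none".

Checking pairwise contests:
D beats C 20–13.
C beats E 17–16.
E beats D 20–13.
C beats A 22–11.
C beats B 22–11.
Every option loses at least one head-to-head, so there is no Condorcet winner.

none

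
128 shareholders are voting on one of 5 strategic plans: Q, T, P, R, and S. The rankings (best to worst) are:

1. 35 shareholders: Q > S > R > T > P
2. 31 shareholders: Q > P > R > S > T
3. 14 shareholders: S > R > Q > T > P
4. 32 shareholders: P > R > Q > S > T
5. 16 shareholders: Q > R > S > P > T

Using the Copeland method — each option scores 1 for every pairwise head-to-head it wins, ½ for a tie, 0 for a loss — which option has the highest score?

Q: beats T, P, R, and S → score 4.
T: loses to Q, P, R, and S → score 0.
P: beats T; loses to Q, R, and S → score 1.
R: beats T, P, and S; loses to Q → score 3.
S: beats T and P; loses to Q and R → score 2.
Q has the best pairwise record.

Q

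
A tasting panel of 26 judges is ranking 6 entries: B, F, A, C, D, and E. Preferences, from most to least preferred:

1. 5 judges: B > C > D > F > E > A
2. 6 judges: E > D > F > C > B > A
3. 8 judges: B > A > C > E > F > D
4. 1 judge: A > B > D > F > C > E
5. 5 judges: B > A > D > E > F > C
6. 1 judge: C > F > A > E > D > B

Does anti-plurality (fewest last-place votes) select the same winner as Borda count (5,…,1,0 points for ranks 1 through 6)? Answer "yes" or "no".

Anti-plurality — last-place votes: B 1, F 0, A 11, C 5, D 8, E 1. Winner: F.
Borda — scores: B 100, F 47, A 60, C 62, D 58, E 63. Winner: B.
The two methods disagree.

no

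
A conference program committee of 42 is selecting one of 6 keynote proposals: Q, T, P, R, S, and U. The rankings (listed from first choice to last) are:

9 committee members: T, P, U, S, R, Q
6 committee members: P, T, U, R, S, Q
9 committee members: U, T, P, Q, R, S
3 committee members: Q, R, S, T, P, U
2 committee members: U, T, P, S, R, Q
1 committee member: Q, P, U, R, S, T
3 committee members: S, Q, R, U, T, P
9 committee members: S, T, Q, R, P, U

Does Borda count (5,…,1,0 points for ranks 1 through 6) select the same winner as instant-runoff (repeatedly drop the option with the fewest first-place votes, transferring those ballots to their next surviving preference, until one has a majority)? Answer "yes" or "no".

Borda — scores: Q 77, T 158, P 115, R 73, S 98, U 109. Winner: T.
Instant-runoff — R1 Q 4, T 9, P 6, R 0, S 12, U 11 (R out); R2 Q 4, T 9, P 6, S 12, U 11 (Q out); R3 T 9, P 7, S 15, U 11 (P out); R4 T 15, S 15, U 12 (U out); R5 T 26, S 16 (T winner). Winner: T.
The two methods agree.

yes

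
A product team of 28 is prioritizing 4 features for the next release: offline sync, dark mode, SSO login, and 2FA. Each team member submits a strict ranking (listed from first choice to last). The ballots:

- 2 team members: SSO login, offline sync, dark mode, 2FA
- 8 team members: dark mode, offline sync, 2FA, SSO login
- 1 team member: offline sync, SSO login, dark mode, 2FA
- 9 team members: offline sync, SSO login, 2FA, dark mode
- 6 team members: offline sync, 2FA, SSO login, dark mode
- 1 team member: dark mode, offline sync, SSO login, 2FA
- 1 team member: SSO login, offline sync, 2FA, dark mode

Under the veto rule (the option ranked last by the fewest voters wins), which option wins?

offline sync

Last-place votes: offline sync 0, dark mode 16, SSO login 8, 2FA 4.
offline sync is ranked last by the fewest voters, so offline sync wins.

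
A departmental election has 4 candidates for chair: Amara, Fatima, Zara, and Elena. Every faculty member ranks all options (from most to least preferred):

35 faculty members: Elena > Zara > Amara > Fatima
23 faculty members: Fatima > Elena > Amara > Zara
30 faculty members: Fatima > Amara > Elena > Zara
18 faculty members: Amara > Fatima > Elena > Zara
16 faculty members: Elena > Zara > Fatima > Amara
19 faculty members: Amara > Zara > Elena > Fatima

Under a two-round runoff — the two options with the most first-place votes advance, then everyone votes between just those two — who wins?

Round 1 first-place votes: Amara 37, Fatima 53, Zara 0, Elena 51.
Fatima and Elena advance.
Runoff: Fatima is preferred to Elena by 71 voters; Elena by 70.
Fatima wins the runoff.

Fatima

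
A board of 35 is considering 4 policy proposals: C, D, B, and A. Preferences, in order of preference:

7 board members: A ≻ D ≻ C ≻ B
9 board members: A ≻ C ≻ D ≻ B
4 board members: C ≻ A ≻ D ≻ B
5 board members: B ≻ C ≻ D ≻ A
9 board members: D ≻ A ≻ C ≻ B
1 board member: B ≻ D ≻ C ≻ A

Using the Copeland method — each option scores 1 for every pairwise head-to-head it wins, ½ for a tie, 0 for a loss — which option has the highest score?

A

C: beats D and B; loses to A → score 2.
D: beats B; loses to C and A → score 1.
B: loses to C, D, and A → score 0.
A: beats C, D, and B → score 3.
A has the best pairwise record.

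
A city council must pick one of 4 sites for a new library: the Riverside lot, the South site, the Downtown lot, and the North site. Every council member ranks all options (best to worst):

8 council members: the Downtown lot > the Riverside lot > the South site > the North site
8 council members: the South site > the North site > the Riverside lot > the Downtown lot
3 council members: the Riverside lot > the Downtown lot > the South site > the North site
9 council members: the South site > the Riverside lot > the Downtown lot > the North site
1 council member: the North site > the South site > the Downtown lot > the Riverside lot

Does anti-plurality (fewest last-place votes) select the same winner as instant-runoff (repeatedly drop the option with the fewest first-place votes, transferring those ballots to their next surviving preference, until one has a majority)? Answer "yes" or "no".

yes

Anti-plurality — last-place votes: the Riverside lot 1, the South site 0, the Downtown lot 8, the North site 20. Winner: the South site.
Instant-runoff — R1 the Riverside lot 3, the South site 17, the Downtown lot 8, the North site 1 (the South site winner). Winner: the South site.
The two methods agree.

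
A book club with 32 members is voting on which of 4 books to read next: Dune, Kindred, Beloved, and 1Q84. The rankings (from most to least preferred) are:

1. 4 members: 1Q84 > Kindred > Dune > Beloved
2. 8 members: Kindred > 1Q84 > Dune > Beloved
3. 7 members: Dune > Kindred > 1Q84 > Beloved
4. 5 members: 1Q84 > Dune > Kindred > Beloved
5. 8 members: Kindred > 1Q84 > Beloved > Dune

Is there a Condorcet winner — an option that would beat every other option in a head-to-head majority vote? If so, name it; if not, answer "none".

Kindred

Kindred vs Dune: 20–12 for Kindred.
Kindred vs Beloved: 32–0 for Kindred.
Kindred vs 1Q84: 23–9 for Kindred.
Kindred beats every other option head-to-head.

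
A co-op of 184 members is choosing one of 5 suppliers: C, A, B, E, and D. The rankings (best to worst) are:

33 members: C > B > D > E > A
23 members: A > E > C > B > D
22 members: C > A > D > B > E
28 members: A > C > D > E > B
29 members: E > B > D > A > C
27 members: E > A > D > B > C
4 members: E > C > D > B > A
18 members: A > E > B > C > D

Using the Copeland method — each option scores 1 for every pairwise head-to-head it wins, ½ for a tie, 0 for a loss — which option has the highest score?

C: beats B and D; loses to A and E → score 2.
A: beats C, B, and D; loses to E → score 3.
B: beats D; loses to C, A, and E → score 1.
E: beats C, A, B, and D → score 4.
D: loses to C, A, B, and E → score 0.
E has the best pairwise record.

E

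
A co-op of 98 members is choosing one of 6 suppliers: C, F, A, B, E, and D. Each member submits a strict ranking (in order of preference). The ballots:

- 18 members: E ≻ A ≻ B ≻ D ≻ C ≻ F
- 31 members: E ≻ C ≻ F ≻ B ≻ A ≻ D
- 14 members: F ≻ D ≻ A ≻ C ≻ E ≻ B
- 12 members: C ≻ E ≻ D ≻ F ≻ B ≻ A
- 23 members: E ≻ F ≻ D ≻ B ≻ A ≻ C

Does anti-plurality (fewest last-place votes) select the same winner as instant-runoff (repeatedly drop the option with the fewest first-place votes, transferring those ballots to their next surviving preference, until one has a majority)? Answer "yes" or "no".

yes

Anti-plurality — last-place votes: C 23, F 18, A 12, B 14, E 0, D 31. Winner: E.
Instant-runoff — R1 C 12, F 14, A 0, B 0, E 72, D 0 (E winner). Winner: E.
The two methods agree.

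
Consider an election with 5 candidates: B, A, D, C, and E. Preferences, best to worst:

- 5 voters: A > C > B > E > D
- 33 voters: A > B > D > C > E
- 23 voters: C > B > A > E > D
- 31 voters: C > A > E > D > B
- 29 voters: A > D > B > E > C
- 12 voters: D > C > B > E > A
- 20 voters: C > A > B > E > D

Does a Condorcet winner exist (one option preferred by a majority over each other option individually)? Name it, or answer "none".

C

C vs B: 91–62 for C.
C vs A: 86–67 for C.
C vs D: 79–74 for C.
C vs E: 124–29 for C.
C beats every other option head-to-head.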